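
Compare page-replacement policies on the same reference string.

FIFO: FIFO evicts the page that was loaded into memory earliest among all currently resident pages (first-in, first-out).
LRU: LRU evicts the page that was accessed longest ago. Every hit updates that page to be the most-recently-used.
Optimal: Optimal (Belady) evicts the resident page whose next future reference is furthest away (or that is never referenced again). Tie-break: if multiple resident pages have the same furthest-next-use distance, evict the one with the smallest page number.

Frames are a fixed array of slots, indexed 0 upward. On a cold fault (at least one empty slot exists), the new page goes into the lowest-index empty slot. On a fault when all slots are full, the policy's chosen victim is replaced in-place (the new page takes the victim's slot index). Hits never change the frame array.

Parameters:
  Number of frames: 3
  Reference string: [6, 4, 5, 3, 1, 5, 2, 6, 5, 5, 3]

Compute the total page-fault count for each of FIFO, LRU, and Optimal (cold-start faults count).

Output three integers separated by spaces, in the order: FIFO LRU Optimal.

--- FIFO ---
  step 0: ref 6 -> FAULT, frames=[6,-,-] (faults so far: 1)
  step 1: ref 4 -> FAULT, frames=[6,4,-] (faults so far: 2)
  step 2: ref 5 -> FAULT, frames=[6,4,5] (faults so far: 3)
  step 3: ref 3 -> FAULT, evict 6, frames=[3,4,5] (faults so far: 4)
  step 4: ref 1 -> FAULT, evict 4, frames=[3,1,5] (faults so far: 5)
  step 5: ref 5 -> HIT, frames=[3,1,5] (faults so far: 5)
  step 6: ref 2 -> FAULT, evict 5, frames=[3,1,2] (faults so far: 6)
  step 7: ref 6 -> FAULT, evict 3, frames=[6,1,2] (faults so far: 7)
  step 8: ref 5 -> FAULT, evict 1, frames=[6,5,2] (faults so far: 8)
  step 9: ref 5 -> HIT, frames=[6,5,2] (faults so far: 8)
  step 10: ref 3 -> FAULT, evict 2, frames=[6,5,3] (faults so far: 9)
  FIFO total faults: 9
--- LRU ---
  step 0: ref 6 -> FAULT, frames=[6,-,-] (faults so far: 1)
  step 1: ref 4 -> FAULT, frames=[6,4,-] (faults so far: 2)
  step 2: ref 5 -> FAULT, frames=[6,4,5] (faults so far: 3)
  step 3: ref 3 -> FAULT, evict 6, frames=[3,4,5] (faults so far: 4)
  step 4: ref 1 -> FAULT, evict 4, frames=[3,1,5] (faults so far: 5)
  step 5: ref 5 -> HIT, frames=[3,1,5] (faults so far: 5)
  step 6: ref 2 -> FAULT, evict 3, frames=[2,1,5] (faults so far: 6)
  step 7: ref 6 -> FAULT, evict 1, frames=[2,6,5] (faults so far: 7)
  step 8: ref 5 -> HIT, frames=[2,6,5] (faults so far: 7)
  step 9: ref 5 -> HIT, frames=[2,6,5] (faults so far: 7)
  step 10: ref 3 -> FAULT, evict 2, frames=[3,6,5] (faults so far: 8)
  LRU total faults: 8
--- Optimal ---
  step 0: ref 6 -> FAULT, frames=[6,-,-] (faults so far: 1)
  step 1: ref 4 -> FAULT, frames=[6,4,-] (faults so far: 2)
  step 2: ref 5 -> FAULT, frames=[6,4,5] (faults so far: 3)
  step 3: ref 3 -> FAULT, evict 4, frames=[6,3,5] (faults so far: 4)
  step 4: ref 1 -> FAULT, evict 3, frames=[6,1,5] (faults so far: 5)
  step 5: ref 5 -> HIT, frames=[6,1,5] (faults so far: 5)
  step 6: ref 2 -> FAULT, evict 1, frames=[6,2,5] (faults so far: 6)
  step 7: ref 6 -> HIT, frames=[6,2,5] (faults so far: 6)
  step 8: ref 5 -> HIT, frames=[6,2,5] (faults so far: 6)
  step 9: ref 5 -> HIT, frames=[6,2,5] (faults so far: 6)
  step 10: ref 3 -> FAULT, evict 2, frames=[6,3,5] (faults so far: 7)
  Optimal total faults: 7

Answer: 9 8 7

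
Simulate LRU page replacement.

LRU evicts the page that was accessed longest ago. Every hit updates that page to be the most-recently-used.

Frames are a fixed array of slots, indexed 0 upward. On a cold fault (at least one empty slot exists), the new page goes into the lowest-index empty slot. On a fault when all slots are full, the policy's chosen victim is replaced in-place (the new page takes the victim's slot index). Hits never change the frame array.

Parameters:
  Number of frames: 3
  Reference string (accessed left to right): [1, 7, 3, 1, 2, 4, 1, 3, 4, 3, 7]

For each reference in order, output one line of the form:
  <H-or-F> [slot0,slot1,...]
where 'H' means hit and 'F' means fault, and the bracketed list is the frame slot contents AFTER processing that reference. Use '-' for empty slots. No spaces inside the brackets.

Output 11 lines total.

F [1,-,-]
F [1,7,-]
F [1,7,3]
H [1,7,3]
F [1,2,3]
F [1,2,4]
H [1,2,4]
F [1,3,4]
H [1,3,4]
H [1,3,4]
F [7,3,4]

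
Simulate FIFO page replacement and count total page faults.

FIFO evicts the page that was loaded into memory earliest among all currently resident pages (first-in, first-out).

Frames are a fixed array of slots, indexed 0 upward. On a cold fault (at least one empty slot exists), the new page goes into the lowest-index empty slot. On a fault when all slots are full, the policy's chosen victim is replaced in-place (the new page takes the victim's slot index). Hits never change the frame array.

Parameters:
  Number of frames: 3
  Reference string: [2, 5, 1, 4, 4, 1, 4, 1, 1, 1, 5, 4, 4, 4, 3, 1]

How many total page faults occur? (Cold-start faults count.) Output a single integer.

Answer: 5

Derivation:
Step 0: ref 2 → FAULT, frames=[2,-,-]
Step 1: ref 5 → FAULT, frames=[2,5,-]
Step 2: ref 1 → FAULT, frames=[2,5,1]
Step 3: ref 4 → FAULT (evict 2), frames=[4,5,1]
Step 4: ref 4 → HIT, frames=[4,5,1]
Step 5: ref 1 → HIT, frames=[4,5,1]
Step 6: ref 4 → HIT, frames=[4,5,1]
Step 7: ref 1 → HIT, frames=[4,5,1]
Step 8: ref 1 → HIT, frames=[4,5,1]
Step 9: ref 1 → HIT, frames=[4,5,1]
Step 10: ref 5 → HIT, frames=[4,5,1]
Step 11: ref 4 → HIT, frames=[4,5,1]
Step 12: ref 4 → HIT, frames=[4,5,1]
Step 13: ref 4 → HIT, frames=[4,5,1]
Step 14: ref 3 → FAULT (evict 5), frames=[4,3,1]
Step 15: ref 1 → HIT, frames=[4,3,1]
Total faults: 5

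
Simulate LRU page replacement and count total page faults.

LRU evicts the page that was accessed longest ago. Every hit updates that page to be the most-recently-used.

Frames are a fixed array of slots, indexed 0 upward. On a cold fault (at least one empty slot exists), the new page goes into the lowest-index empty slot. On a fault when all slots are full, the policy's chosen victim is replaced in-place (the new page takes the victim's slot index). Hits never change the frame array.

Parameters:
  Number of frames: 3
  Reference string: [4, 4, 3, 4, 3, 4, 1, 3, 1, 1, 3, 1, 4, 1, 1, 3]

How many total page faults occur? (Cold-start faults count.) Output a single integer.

Step 0: ref 4 → FAULT, frames=[4,-,-]
Step 1: ref 4 → HIT, frames=[4,-,-]
Step 2: ref 3 → FAULT, frames=[4,3,-]
Step 3: ref 4 → HIT, frames=[4,3,-]
Step 4: ref 3 → HIT, frames=[4,3,-]
Step 5: ref 4 → HIT, frames=[4,3,-]
Step 6: ref 1 → FAULT, frames=[4,3,1]
Step 7: ref 3 → HIT, frames=[4,3,1]
Step 8: ref 1 → HIT, frames=[4,3,1]
Step 9: ref 1 → HIT, frames=[4,3,1]
Step 10: ref 3 → HIT, frames=[4,3,1]
Step 11: ref 1 → HIT, frames=[4,3,1]
Step 12: ref 4 → HIT, frames=[4,3,1]
Step 13: ref 1 → HIT, frames=[4,3,1]
Step 14: ref 1 → HIT, frames=[4,3,1]
Step 15: ref 3 → HIT, frames=[4,3,1]
Total faults: 3

Answer: 3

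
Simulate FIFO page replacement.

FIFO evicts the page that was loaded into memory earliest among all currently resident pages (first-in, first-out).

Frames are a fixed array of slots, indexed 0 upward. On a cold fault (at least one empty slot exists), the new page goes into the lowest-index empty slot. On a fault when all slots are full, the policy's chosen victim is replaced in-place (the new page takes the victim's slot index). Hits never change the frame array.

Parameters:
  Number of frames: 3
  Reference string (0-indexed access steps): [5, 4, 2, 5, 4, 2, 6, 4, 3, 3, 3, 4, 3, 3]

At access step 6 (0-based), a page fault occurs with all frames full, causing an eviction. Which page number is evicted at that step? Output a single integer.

Answer: 5

Derivation:
Step 0: ref 5 -> FAULT, frames=[5,-,-]
Step 1: ref 4 -> FAULT, frames=[5,4,-]
Step 2: ref 2 -> FAULT, frames=[5,4,2]
Step 3: ref 5 -> HIT, frames=[5,4,2]
Step 4: ref 4 -> HIT, frames=[5,4,2]
Step 5: ref 2 -> HIT, frames=[5,4,2]
Step 6: ref 6 -> FAULT, evict 5, frames=[6,4,2]
At step 6: evicted page 5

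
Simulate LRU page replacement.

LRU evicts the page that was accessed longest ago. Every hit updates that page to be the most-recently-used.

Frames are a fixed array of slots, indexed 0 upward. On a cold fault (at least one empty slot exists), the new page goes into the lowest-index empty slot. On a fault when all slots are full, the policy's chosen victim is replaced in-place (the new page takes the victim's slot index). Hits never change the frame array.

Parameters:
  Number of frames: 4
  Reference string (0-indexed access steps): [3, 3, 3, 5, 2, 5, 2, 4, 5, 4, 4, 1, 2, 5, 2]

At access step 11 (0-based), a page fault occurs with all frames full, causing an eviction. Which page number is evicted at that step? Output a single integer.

Step 0: ref 3 -> FAULT, frames=[3,-,-,-]
Step 1: ref 3 -> HIT, frames=[3,-,-,-]
Step 2: ref 3 -> HIT, frames=[3,-,-,-]
Step 3: ref 5 -> FAULT, frames=[3,5,-,-]
Step 4: ref 2 -> FAULT, frames=[3,5,2,-]
Step 5: ref 5 -> HIT, frames=[3,5,2,-]
Step 6: ref 2 -> HIT, frames=[3,5,2,-]
Step 7: ref 4 -> FAULT, frames=[3,5,2,4]
Step 8: ref 5 -> HIT, frames=[3,5,2,4]
Step 9: ref 4 -> HIT, frames=[3,5,2,4]
Step 10: ref 4 -> HIT, frames=[3,5,2,4]
Step 11: ref 1 -> FAULT, evict 3, frames=[1,5,2,4]
At step 11: evicted page 3

Answer: 3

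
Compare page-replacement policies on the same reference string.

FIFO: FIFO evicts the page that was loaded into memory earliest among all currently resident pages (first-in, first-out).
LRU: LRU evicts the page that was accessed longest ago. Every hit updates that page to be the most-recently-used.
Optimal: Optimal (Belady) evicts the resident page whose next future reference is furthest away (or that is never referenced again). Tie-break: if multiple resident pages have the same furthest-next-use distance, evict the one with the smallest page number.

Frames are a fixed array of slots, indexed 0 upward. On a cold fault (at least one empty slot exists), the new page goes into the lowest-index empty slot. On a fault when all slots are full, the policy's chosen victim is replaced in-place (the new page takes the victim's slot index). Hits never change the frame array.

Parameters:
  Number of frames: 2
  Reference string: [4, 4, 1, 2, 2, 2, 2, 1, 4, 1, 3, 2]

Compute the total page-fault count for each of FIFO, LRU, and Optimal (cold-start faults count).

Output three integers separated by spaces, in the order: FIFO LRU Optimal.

Answer: 7 6 6

Derivation:
--- FIFO ---
  step 0: ref 4 -> FAULT, frames=[4,-] (faults so far: 1)
  step 1: ref 4 -> HIT, frames=[4,-] (faults so far: 1)
  step 2: ref 1 -> FAULT, frames=[4,1] (faults so far: 2)
  step 3: ref 2 -> FAULT, evict 4, frames=[2,1] (faults so far: 3)
  step 4: ref 2 -> HIT, frames=[2,1] (faults so far: 3)
  step 5: ref 2 -> HIT, frames=[2,1] (faults so far: 3)
  step 6: ref 2 -> HIT, frames=[2,1] (faults so far: 3)
  step 7: ref 1 -> HIT, frames=[2,1] (faults so far: 3)
  step 8: ref 4 -> FAULT, evict 1, frames=[2,4] (faults so far: 4)
  step 9: ref 1 -> FAULT, evict 2, frames=[1,4] (faults so far: 5)
  step 10: ref 3 -> FAULT, evict 4, frames=[1,3] (faults so far: 6)
  step 11: ref 2 -> FAULT, evict 1, frames=[2,3] (faults so far: 7)
  FIFO total faults: 7
--- LRU ---
  step 0: ref 4 -> FAULT, frames=[4,-] (faults so far: 1)
  step 1: ref 4 -> HIT, frames=[4,-] (faults so far: 1)
  step 2: ref 1 -> FAULT, frames=[4,1] (faults so far: 2)
  step 3: ref 2 -> FAULT, evict 4, frames=[2,1] (faults so far: 3)
  step 4: ref 2 -> HIT, frames=[2,1] (faults so far: 3)
  step 5: ref 2 -> HIT, frames=[2,1] (faults so far: 3)
  step 6: ref 2 -> HIT, frames=[2,1] (faults so far: 3)
  step 7: ref 1 -> HIT, frames=[2,1] (faults so far: 3)
  step 8: ref 4 -> FAULT, evict 2, frames=[4,1] (faults so far: 4)
  step 9: ref 1 -> HIT, frames=[4,1] (faults so far: 4)
  step 10: ref 3 -> FAULT, evict 4, frames=[3,1] (faults so far: 5)
  step 11: ref 2 -> FAULT, evict 1, frames=[3,2] (faults so far: 6)
  LRU total faults: 6
--- Optimal ---
  step 0: ref 4 -> FAULT, frames=[4,-] (faults so far: 1)
  step 1: ref 4 -> HIT, frames=[4,-] (faults so far: 1)
  step 2: ref 1 -> FAULT, frames=[4,1] (faults so far: 2)
  step 3: ref 2 -> FAULT, evict 4, frames=[2,1] (faults so far: 3)
  step 4: ref 2 -> HIT, frames=[2,1] (faults so far: 3)
  step 5: ref 2 -> HIT, frames=[2,1] (faults so far: 3)
  step 6: ref 2 -> HIT, frames=[2,1] (faults so far: 3)
  step 7: ref 1 -> HIT, frames=[2,1] (faults so far: 3)
  step 8: ref 4 -> FAULT, evict 2, frames=[4,1] (faults so far: 4)
  step 9: ref 1 -> HIT, frames=[4,1] (faults so far: 4)
  step 10: ref 3 -> FAULT, evict 1, frames=[4,3] (faults so far: 5)
  step 11: ref 2 -> FAULT, evict 3, frames=[4,2] (faults so far: 6)
  Optimal total faults: 6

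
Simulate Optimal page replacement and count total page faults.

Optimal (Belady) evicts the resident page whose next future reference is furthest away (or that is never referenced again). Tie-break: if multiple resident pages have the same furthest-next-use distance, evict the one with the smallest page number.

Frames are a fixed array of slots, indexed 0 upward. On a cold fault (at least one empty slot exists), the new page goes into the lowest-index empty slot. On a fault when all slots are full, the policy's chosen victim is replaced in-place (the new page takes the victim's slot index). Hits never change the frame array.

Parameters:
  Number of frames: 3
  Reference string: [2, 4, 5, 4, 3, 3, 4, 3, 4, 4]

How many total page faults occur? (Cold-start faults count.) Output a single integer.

Step 0: ref 2 → FAULT, frames=[2,-,-]
Step 1: ref 4 → FAULT, frames=[2,4,-]
Step 2: ref 5 → FAULT, frames=[2,4,5]
Step 3: ref 4 → HIT, frames=[2,4,5]
Step 4: ref 3 → FAULT (evict 2), frames=[3,4,5]
Step 5: ref 3 → HIT, frames=[3,4,5]
Step 6: ref 4 → HIT, frames=[3,4,5]
Step 7: ref 3 → HIT, frames=[3,4,5]
Step 8: ref 4 → HIT, frames=[3,4,5]
Step 9: ref 4 → HIT, frames=[3,4,5]
Total faults: 4

Answer: 4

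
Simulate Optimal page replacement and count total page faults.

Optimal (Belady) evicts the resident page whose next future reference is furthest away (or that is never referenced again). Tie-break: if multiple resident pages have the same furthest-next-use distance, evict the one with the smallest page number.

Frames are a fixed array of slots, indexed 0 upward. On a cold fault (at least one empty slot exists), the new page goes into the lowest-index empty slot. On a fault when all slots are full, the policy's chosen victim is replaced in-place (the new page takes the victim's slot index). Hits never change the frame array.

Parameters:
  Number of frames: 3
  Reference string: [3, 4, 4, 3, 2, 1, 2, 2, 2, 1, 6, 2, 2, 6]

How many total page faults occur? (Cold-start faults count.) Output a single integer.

Answer: 5

Derivation:
Step 0: ref 3 → FAULT, frames=[3,-,-]
Step 1: ref 4 → FAULT, frames=[3,4,-]
Step 2: ref 4 → HIT, frames=[3,4,-]
Step 3: ref 3 → HIT, frames=[3,4,-]
Step 4: ref 2 → FAULT, frames=[3,4,2]
Step 5: ref 1 → FAULT (evict 3), frames=[1,4,2]
Step 6: ref 2 → HIT, frames=[1,4,2]
Step 7: ref 2 → HIT, frames=[1,4,2]
Step 8: ref 2 → HIT, frames=[1,4,2]
Step 9: ref 1 → HIT, frames=[1,4,2]
Step 10: ref 6 → FAULT (evict 1), frames=[6,4,2]
Step 11: ref 2 → HIT, frames=[6,4,2]
Step 12: ref 2 → HIT, frames=[6,4,2]
Step 13: ref 6 → HIT, frames=[6,4,2]
Total faults: 5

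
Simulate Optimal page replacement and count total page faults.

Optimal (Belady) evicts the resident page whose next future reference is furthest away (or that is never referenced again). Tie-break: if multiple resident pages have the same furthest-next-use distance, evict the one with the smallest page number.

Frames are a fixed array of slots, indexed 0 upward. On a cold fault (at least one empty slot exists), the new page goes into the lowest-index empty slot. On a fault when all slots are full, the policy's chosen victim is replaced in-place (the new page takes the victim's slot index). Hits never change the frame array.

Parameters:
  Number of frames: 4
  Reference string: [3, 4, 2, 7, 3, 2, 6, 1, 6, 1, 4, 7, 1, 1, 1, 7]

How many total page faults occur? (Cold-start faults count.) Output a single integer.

Answer: 6

Derivation:
Step 0: ref 3 → FAULT, frames=[3,-,-,-]
Step 1: ref 4 → FAULT, frames=[3,4,-,-]
Step 2: ref 2 → FAULT, frames=[3,4,2,-]
Step 3: ref 7 → FAULT, frames=[3,4,2,7]
Step 4: ref 3 → HIT, frames=[3,4,2,7]
Step 5: ref 2 → HIT, frames=[3,4,2,7]
Step 6: ref 6 → FAULT (evict 2), frames=[3,4,6,7]
Step 7: ref 1 → FAULT (evict 3), frames=[1,4,6,7]
Step 8: ref 6 → HIT, frames=[1,4,6,7]
Step 9: ref 1 → HIT, frames=[1,4,6,7]
Step 10: ref 4 → HIT, frames=[1,4,6,7]
Step 11: ref 7 → HIT, frames=[1,4,6,7]
Step 12: ref 1 → HIT, frames=[1,4,6,7]
Step 13: ref 1 → HIT, frames=[1,4,6,7]
Step 14: ref 1 → HIT, frames=[1,4,6,7]
Step 15: ref 7 → HIT, frames=[1,4,6,7]
Total faults: 6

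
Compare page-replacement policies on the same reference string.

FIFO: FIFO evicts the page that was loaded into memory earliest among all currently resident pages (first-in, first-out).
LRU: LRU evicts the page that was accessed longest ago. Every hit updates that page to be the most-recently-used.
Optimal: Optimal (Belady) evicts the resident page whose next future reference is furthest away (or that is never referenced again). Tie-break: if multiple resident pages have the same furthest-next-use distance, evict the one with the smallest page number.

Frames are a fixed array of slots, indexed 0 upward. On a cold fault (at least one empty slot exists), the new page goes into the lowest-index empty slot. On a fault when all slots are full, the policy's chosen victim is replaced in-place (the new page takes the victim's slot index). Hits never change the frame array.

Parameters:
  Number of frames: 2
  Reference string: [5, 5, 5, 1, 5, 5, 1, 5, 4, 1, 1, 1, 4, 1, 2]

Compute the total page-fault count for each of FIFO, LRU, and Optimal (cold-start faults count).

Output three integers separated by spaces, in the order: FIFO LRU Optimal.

--- FIFO ---
  step 0: ref 5 -> FAULT, frames=[5,-] (faults so far: 1)
  step 1: ref 5 -> HIT, frames=[5,-] (faults so far: 1)
  step 2: ref 5 -> HIT, frames=[5,-] (faults so far: 1)
  step 3: ref 1 -> FAULT, frames=[5,1] (faults so far: 2)
  step 4: ref 5 -> HIT, frames=[5,1] (faults so far: 2)
  step 5: ref 5 -> HIT, frames=[5,1] (faults so far: 2)
  step 6: ref 1 -> HIT, frames=[5,1] (faults so far: 2)
  step 7: ref 5 -> HIT, frames=[5,1] (faults so far: 2)
  step 8: ref 4 -> FAULT, evict 5, frames=[4,1] (faults so far: 3)
  step 9: ref 1 -> HIT, frames=[4,1] (faults so far: 3)
  step 10: ref 1 -> HIT, frames=[4,1] (faults so far: 3)
  step 11: ref 1 -> HIT, frames=[4,1] (faults so far: 3)
  step 12: ref 4 -> HIT, frames=[4,1] (faults so far: 3)
  step 13: ref 1 -> HIT, frames=[4,1] (faults so far: 3)
  step 14: ref 2 -> FAULT, evict 1, frames=[4,2] (faults so far: 4)
  FIFO total faults: 4
--- LRU ---
  step 0: ref 5 -> FAULT, frames=[5,-] (faults so far: 1)
  step 1: ref 5 -> HIT, frames=[5,-] (faults so far: 1)
  step 2: ref 5 -> HIT, frames=[5,-] (faults so far: 1)
  step 3: ref 1 -> FAULT, frames=[5,1] (faults so far: 2)
  step 4: ref 5 -> HIT, frames=[5,1] (faults so far: 2)
  step 5: ref 5 -> HIT, frames=[5,1] (faults so far: 2)
  step 6: ref 1 -> HIT, frames=[5,1] (faults so far: 2)
  step 7: ref 5 -> HIT, frames=[5,1] (faults so far: 2)
  step 8: ref 4 -> FAULT, evict 1, frames=[5,4] (faults so far: 3)
  step 9: ref 1 -> FAULT, evict 5, frames=[1,4] (faults so far: 4)
  step 10: ref 1 -> HIT, frames=[1,4] (faults so far: 4)
  step 11: ref 1 -> HIT, frames=[1,4] (faults so far: 4)
  step 12: ref 4 -> HIT, frames=[1,4] (faults so far: 4)
  step 13: ref 1 -> HIT, frames=[1,4] (faults so far: 4)
  step 14: ref 2 -> FAULT, evict 4, frames=[1,2] (faults so far: 5)
  LRU total faults: 5
--- Optimal ---
  step 0: ref 5 -> FAULT, frames=[5,-] (faults so far: 1)
  step 1: ref 5 -> HIT, frames=[5,-] (faults so far: 1)
  step 2: ref 5 -> HIT, frames=[5,-] (faults so far: 1)
  step 3: ref 1 -> FAULT, frames=[5,1] (faults so far: 2)
  step 4: ref 5 -> HIT, frames=[5,1] (faults so far: 2)
  step 5: ref 5 -> HIT, frames=[5,1] (faults so far: 2)
  step 6: ref 1 -> HIT, frames=[5,1] (faults so far: 2)
  step 7: ref 5 -> HIT, frames=[5,1] (faults so far: 2)
  step 8: ref 4 -> FAULT, evict 5, frames=[4,1] (faults so far: 3)
  step 9: ref 1 -> HIT, frames=[4,1] (faults so far: 3)
  step 10: ref 1 -> HIT, frames=[4,1] (faults so far: 3)
  step 11: ref 1 -> HIT, frames=[4,1] (faults so far: 3)
  step 12: ref 4 -> HIT, frames=[4,1] (faults so far: 3)
  step 13: ref 1 -> HIT, frames=[4,1] (faults so far: 3)
  step 14: ref 2 -> FAULT, evict 1, frames=[4,2] (faults so far: 4)
  Optimal total faults: 4

Answer: 4 5 4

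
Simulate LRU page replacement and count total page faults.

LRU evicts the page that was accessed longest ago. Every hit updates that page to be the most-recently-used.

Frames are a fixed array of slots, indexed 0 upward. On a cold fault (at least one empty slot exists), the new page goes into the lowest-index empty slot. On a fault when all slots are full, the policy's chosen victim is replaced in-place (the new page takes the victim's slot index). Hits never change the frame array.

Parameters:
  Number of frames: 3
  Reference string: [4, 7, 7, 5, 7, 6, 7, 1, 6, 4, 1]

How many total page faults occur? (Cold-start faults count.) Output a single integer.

Answer: 6

Derivation:
Step 0: ref 4 → FAULT, frames=[4,-,-]
Step 1: ref 7 → FAULT, frames=[4,7,-]
Step 2: ref 7 → HIT, frames=[4,7,-]
Step 3: ref 5 → FAULT, frames=[4,7,5]
Step 4: ref 7 → HIT, frames=[4,7,5]
Step 5: ref 6 → FAULT (evict 4), frames=[6,7,5]
Step 6: ref 7 → HIT, frames=[6,7,5]
Step 7: ref 1 → FAULT (evict 5), frames=[6,7,1]
Step 8: ref 6 → HIT, frames=[6,7,1]
Step 9: ref 4 → FAULT (evict 7), frames=[6,4,1]
Step 10: ref 1 → HIT, frames=[6,4,1]
Total faults: 6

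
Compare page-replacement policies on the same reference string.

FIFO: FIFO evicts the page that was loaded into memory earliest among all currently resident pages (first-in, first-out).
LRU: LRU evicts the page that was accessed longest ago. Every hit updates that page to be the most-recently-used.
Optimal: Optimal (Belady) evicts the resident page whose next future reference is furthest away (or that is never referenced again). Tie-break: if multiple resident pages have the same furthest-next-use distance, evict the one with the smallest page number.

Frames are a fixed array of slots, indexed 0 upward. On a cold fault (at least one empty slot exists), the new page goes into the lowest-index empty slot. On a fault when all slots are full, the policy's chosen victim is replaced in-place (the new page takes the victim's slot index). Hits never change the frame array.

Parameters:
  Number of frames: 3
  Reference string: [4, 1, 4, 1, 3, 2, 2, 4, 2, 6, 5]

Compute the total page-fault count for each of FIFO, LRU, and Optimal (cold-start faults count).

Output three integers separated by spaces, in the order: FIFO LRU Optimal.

--- FIFO ---
  step 0: ref 4 -> FAULT, frames=[4,-,-] (faults so far: 1)
  step 1: ref 1 -> FAULT, frames=[4,1,-] (faults so far: 2)
  step 2: ref 4 -> HIT, frames=[4,1,-] (faults so far: 2)
  step 3: ref 1 -> HIT, frames=[4,1,-] (faults so far: 2)
  step 4: ref 3 -> FAULT, frames=[4,1,3] (faults so far: 3)
  step 5: ref 2 -> FAULT, evict 4, frames=[2,1,3] (faults so far: 4)
  step 6: ref 2 -> HIT, frames=[2,1,3] (faults so far: 4)
  step 7: ref 4 -> FAULT, evict 1, frames=[2,4,3] (faults so far: 5)
  step 8: ref 2 -> HIT, frames=[2,4,3] (faults so far: 5)
  step 9: ref 6 -> FAULT, evict 3, frames=[2,4,6] (faults so far: 6)
  step 10: ref 5 -> FAULT, evict 2, frames=[5,4,6] (faults so far: 7)
  FIFO total faults: 7
--- LRU ---
  step 0: ref 4 -> FAULT, frames=[4,-,-] (faults so far: 1)
  step 1: ref 1 -> FAULT, frames=[4,1,-] (faults so far: 2)
  step 2: ref 4 -> HIT, frames=[4,1,-] (faults so far: 2)
  step 3: ref 1 -> HIT, frames=[4,1,-] (faults so far: 2)
  step 4: ref 3 -> FAULT, frames=[4,1,3] (faults so far: 3)
  step 5: ref 2 -> FAULT, evict 4, frames=[2,1,3] (faults so far: 4)
  step 6: ref 2 -> HIT, frames=[2,1,3] (faults so far: 4)
  step 7: ref 4 -> FAULT, evict 1, frames=[2,4,3] (faults so far: 5)
  step 8: ref 2 -> HIT, frames=[2,4,3] (faults so far: 5)
  step 9: ref 6 -> FAULT, evict 3, frames=[2,4,6] (faults so far: 6)
  step 10: ref 5 -> FAULT, evict 4, frames=[2,5,6] (faults so far: 7)
  LRU total faults: 7
--- Optimal ---
  step 0: ref 4 -> FAULT, frames=[4,-,-] (faults so far: 1)
  step 1: ref 1 -> FAULT, frames=[4,1,-] (faults so far: 2)
  step 2: ref 4 -> HIT, frames=[4,1,-] (faults so far: 2)
  step 3: ref 1 -> HIT, frames=[4,1,-] (faults so far: 2)
  step 4: ref 3 -> FAULT, frames=[4,1,3] (faults so far: 3)
  step 5: ref 2 -> FAULT, evict 1, frames=[4,2,3] (faults so far: 4)
  step 6: ref 2 -> HIT, frames=[4,2,3] (faults so far: 4)
  step 7: ref 4 -> HIT, frames=[4,2,3] (faults so far: 4)
  step 8: ref 2 -> HIT, frames=[4,2,3] (faults so far: 4)
  step 9: ref 6 -> FAULT, evict 2, frames=[4,6,3] (faults so far: 5)
  step 10: ref 5 -> FAULT, evict 3, frames=[4,6,5] (faults so far: 6)
  Optimal total faults: 6

Answer: 7 7 6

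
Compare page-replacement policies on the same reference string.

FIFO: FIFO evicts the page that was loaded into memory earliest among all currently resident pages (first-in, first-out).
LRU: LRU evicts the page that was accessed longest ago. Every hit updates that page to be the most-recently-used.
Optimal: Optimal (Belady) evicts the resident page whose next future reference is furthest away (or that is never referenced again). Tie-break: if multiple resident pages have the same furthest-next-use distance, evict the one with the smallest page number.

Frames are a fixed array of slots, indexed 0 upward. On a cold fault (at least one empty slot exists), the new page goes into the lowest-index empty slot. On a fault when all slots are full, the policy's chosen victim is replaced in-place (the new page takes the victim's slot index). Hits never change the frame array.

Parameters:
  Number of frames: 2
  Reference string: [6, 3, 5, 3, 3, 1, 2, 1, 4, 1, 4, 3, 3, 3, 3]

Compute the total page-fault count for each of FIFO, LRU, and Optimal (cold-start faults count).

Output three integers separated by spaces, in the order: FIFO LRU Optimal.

Answer: 8 7 7

Derivation:
--- FIFO ---
  step 0: ref 6 -> FAULT, frames=[6,-] (faults so far: 1)
  step 1: ref 3 -> FAULT, frames=[6,3] (faults so far: 2)
  step 2: ref 5 -> FAULT, evict 6, frames=[5,3] (faults so far: 3)
  step 3: ref 3 -> HIT, frames=[5,3] (faults so far: 3)
  step 4: ref 3 -> HIT, frames=[5,3] (faults so far: 3)
  step 5: ref 1 -> FAULT, evict 3, frames=[5,1] (faults so far: 4)
  step 6: ref 2 -> FAULT, evict 5, frames=[2,1] (faults so far: 5)
  step 7: ref 1 -> HIT, frames=[2,1] (faults so far: 5)
  step 8: ref 4 -> FAULT, evict 1, frames=[2,4] (faults so far: 6)
  step 9: ref 1 -> FAULT, evict 2, frames=[1,4] (faults so far: 7)
  step 10: ref 4 -> HIT, frames=[1,4] (faults so far: 7)
  step 11: ref 3 -> FAULT, evict 4, frames=[1,3] (faults so far: 8)
  step 12: ref 3 -> HIT, frames=[1,3] (faults so far: 8)
  step 13: ref 3 -> HIT, frames=[1,3] (faults so far: 8)
  step 14: ref 3 -> HIT, frames=[1,3] (faults so far: 8)
  FIFO total faults: 8
--- LRU ---
  step 0: ref 6 -> FAULT, frames=[6,-] (faults so far: 1)
  step 1: ref 3 -> FAULT, frames=[6,3] (faults so far: 2)
  step 2: ref 5 -> FAULT, evict 6, frames=[5,3] (faults so far: 3)
  step 3: ref 3 -> HIT, frames=[5,3] (faults so far: 3)
  step 4: ref 3 -> HIT, frames=[5,3] (faults so far: 3)
  step 5: ref 1 -> FAULT, evict 5, frames=[1,3] (faults so far: 4)
  step 6: ref 2 -> FAULT, evict 3, frames=[1,2] (faults so far: 5)
  step 7: ref 1 -> HIT, frames=[1,2] (faults so far: 5)
  step 8: ref 4 -> FAULT, evict 2, frames=[1,4] (faults so far: 6)
  step 9: ref 1 -> HIT, frames=[1,4] (faults so far: 6)
  step 10: ref 4 -> HIT, frames=[1,4] (faults so far: 6)
  step 11: ref 3 -> FAULT, evict 1, frames=[3,4] (faults so far: 7)
  step 12: ref 3 -> HIT, frames=[3,4] (faults so far: 7)
  step 13: ref 3 -> HIT, frames=[3,4] (faults so far: 7)
  step 14: ref 3 -> HIT, frames=[3,4] (faults so far: 7)
  LRU total faults: 7
--- Optimal ---
  step 0: ref 6 -> FAULT, frames=[6,-] (faults so far: 1)
  step 1: ref 3 -> FAULT, frames=[6,3] (faults so far: 2)
  step 2: ref 5 -> FAULT, evict 6, frames=[5,3] (faults so far: 3)
  step 3: ref 3 -> HIT, frames=[5,3] (faults so far: 3)
  step 4: ref 3 -> HIT, frames=[5,3] (faults so far: 3)
  step 5: ref 1 -> FAULT, evict 5, frames=[1,3] (faults so far: 4)
  step 6: ref 2 -> FAULT, evict 3, frames=[1,2] (faults so far: 5)
  step 7: ref 1 -> HIT, frames=[1,2] (faults so far: 5)
  step 8: ref 4 -> FAULT, evict 2, frames=[1,4] (faults so far: 6)
  step 9: ref 1 -> HIT, frames=[1,4] (faults so far: 6)
  step 10: ref 4 -> HIT, frames=[1,4] (faults so far: 6)
  step 11: ref 3 -> FAULT, evict 1, frames=[3,4] (faults so far: 7)
  step 12: ref 3 -> HIT, frames=[3,4] (faults so far: 7)
  step 13: ref 3 -> HIT, frames=[3,4] (faults so far: 7)
  step 14: ref 3 -> HIT, frames=[3,4] (faults so far: 7)
  Optimal total faults: 7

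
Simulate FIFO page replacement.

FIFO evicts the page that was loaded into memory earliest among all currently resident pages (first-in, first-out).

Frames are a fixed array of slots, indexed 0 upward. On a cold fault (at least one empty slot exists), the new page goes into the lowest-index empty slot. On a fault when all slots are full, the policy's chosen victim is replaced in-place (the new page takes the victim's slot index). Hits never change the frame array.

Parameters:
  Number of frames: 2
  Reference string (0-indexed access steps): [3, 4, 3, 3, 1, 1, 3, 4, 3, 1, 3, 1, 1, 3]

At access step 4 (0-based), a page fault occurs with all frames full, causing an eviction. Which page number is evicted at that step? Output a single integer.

Answer: 3

Derivation:
Step 0: ref 3 -> FAULT, frames=[3,-]
Step 1: ref 4 -> FAULT, frames=[3,4]
Step 2: ref 3 -> HIT, frames=[3,4]
Step 3: ref 3 -> HIT, frames=[3,4]
Step 4: ref 1 -> FAULT, evict 3, frames=[1,4]
At step 4: evicted page 3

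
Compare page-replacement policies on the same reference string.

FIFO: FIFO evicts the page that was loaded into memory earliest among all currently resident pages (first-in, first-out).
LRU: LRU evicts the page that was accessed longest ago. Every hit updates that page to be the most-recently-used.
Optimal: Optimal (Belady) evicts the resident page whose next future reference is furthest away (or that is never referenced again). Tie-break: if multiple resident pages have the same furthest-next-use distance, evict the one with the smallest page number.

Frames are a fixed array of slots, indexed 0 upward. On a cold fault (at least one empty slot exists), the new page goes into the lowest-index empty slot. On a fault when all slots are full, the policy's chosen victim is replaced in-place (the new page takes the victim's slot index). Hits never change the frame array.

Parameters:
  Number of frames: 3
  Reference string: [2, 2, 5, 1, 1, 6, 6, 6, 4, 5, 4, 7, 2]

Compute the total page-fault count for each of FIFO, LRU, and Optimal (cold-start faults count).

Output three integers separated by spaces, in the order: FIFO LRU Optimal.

Answer: 8 8 6

Derivation:
--- FIFO ---
  step 0: ref 2 -> FAULT, frames=[2,-,-] (faults so far: 1)
  step 1: ref 2 -> HIT, frames=[2,-,-] (faults so far: 1)
  step 2: ref 5 -> FAULT, frames=[2,5,-] (faults so far: 2)
  step 3: ref 1 -> FAULT, frames=[2,5,1] (faults so far: 3)
  step 4: ref 1 -> HIT, frames=[2,5,1] (faults so far: 3)
  step 5: ref 6 -> FAULT, evict 2, frames=[6,5,1] (faults so far: 4)
  step 6: ref 6 -> HIT, frames=[6,5,1] (faults so far: 4)
  step 7: ref 6 -> HIT, frames=[6,5,1] (faults so far: 4)
  step 8: ref 4 -> FAULT, evict 5, frames=[6,4,1] (faults so far: 5)
  step 9: ref 5 -> FAULT, evict 1, frames=[6,4,5] (faults so far: 6)
  step 10: ref 4 -> HIT, frames=[6,4,5] (faults so far: 6)
  step 11: ref 7 -> FAULT, evict 6, frames=[7,4,5] (faults so far: 7)
  step 12: ref 2 -> FAULT, evict 4, frames=[7,2,5] (faults so far: 8)
  FIFO total faults: 8
--- LRU ---
  step 0: ref 2 -> FAULT, frames=[2,-,-] (faults so far: 1)
  step 1: ref 2 -> HIT, frames=[2,-,-] (faults so far: 1)
  step 2: ref 5 -> FAULT, frames=[2,5,-] (faults so far: 2)
  step 3: ref 1 -> FAULT, frames=[2,5,1] (faults so far: 3)
  step 4: ref 1 -> HIT, frames=[2,5,1] (faults so far: 3)
  step 5: ref 6 -> FAULT, evict 2, frames=[6,5,1] (faults so far: 4)
  step 6: ref 6 -> HIT, frames=[6,5,1] (faults so far: 4)
  step 7: ref 6 -> HIT, frames=[6,5,1] (faults so far: 4)
  step 8: ref 4 -> FAULT, evict 5, frames=[6,4,1] (faults so far: 5)
  step 9: ref 5 -> FAULT, evict 1, frames=[6,4,5] (faults so far: 6)
  step 10: ref 4 -> HIT, frames=[6,4,5] (faults so far: 6)
  step 11: ref 7 -> FAULT, evict 6, frames=[7,4,5] (faults so far: 7)
  step 12: ref 2 -> FAULT, evict 5, frames=[7,4,2] (faults so far: 8)
  LRU total faults: 8
--- Optimal ---
  step 0: ref 2 -> FAULT, frames=[2,-,-] (faults so far: 1)
  step 1: ref 2 -> HIT, frames=[2,-,-] (faults so far: 1)
  step 2: ref 5 -> FAULT, frames=[2,5,-] (faults so far: 2)
  step 3: ref 1 -> FAULT, frames=[2,5,1] (faults so far: 3)
  step 4: ref 1 -> HIT, frames=[2,5,1] (faults so far: 3)
  step 5: ref 6 -> FAULT, evict 1, frames=[2,5,6] (faults so far: 4)
  step 6: ref 6 -> HIT, frames=[2,5,6] (faults so far: 4)
  step 7: ref 6 -> HIT, frames=[2,5,6] (faults so far: 4)
  step 8: ref 4 -> FAULT, evict 6, frames=[2,5,4] (faults so far: 5)
  step 9: ref 5 -> HIT, frames=[2,5,4] (faults so far: 5)
  step 10: ref 4 -> HIT, frames=[2,5,4] (faults so far: 5)
  step 11: ref 7 -> FAULT, evict 4, frames=[2,5,7] (faults so far: 6)
  step 12: ref 2 -> HIT, frames=[2,5,7] (faults so far: 6)
  Optimal total faults: 6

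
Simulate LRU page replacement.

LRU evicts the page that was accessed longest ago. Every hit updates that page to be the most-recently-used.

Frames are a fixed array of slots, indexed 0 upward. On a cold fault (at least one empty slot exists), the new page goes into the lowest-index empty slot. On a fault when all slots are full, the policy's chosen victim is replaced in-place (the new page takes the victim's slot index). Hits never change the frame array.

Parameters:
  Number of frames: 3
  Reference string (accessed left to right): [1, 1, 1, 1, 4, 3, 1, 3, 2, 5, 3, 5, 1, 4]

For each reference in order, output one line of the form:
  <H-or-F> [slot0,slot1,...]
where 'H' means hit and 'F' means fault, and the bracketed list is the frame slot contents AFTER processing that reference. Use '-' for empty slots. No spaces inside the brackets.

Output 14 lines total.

F [1,-,-]
H [1,-,-]
H [1,-,-]
H [1,-,-]
F [1,4,-]
F [1,4,3]
H [1,4,3]
H [1,4,3]
F [1,2,3]
F [5,2,3]
H [5,2,3]
H [5,2,3]
F [5,1,3]
F [5,1,4]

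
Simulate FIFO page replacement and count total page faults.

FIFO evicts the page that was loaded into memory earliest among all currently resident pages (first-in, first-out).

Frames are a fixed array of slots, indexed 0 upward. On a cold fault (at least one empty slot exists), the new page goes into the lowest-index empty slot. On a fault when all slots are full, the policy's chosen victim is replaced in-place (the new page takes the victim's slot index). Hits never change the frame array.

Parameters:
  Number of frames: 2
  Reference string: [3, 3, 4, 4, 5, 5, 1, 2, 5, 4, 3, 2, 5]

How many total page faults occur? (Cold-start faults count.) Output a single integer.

Answer: 10

Derivation:
Step 0: ref 3 → FAULT, frames=[3,-]
Step 1: ref 3 → HIT, frames=[3,-]
Step 2: ref 4 → FAULT, frames=[3,4]
Step 3: ref 4 → HIT, frames=[3,4]
Step 4: ref 5 → FAULT (evict 3), frames=[5,4]
Step 5: ref 5 → HIT, frames=[5,4]
Step 6: ref 1 → FAULT (evict 4), frames=[5,1]
Step 7: ref 2 → FAULT (evict 5), frames=[2,1]
Step 8: ref 5 → FAULT (evict 1), frames=[2,5]
Step 9: ref 4 → FAULT (evict 2), frames=[4,5]
Step 10: ref 3 → FAULT (evict 5), frames=[4,3]
Step 11: ref 2 → FAULT (evict 4), frames=[2,3]
Step 12: ref 5 → FAULT (evict 3), frames=[2,5]
Total faults: 10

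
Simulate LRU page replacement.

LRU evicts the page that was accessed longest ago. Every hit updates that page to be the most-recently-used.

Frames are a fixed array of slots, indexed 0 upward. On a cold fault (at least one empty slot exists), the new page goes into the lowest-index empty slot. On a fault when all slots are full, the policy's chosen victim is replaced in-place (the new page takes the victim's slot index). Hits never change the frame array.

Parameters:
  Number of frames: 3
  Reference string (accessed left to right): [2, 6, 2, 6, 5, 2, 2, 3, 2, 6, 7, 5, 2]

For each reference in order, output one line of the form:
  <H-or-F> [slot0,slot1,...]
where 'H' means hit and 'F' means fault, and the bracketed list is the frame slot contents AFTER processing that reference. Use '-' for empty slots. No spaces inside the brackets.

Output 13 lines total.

F [2,-,-]
F [2,6,-]
H [2,6,-]
H [2,6,-]
F [2,6,5]
H [2,6,5]
H [2,6,5]
F [2,3,5]
H [2,3,5]
F [2,3,6]
F [2,7,6]
F [5,7,6]
F [5,7,2]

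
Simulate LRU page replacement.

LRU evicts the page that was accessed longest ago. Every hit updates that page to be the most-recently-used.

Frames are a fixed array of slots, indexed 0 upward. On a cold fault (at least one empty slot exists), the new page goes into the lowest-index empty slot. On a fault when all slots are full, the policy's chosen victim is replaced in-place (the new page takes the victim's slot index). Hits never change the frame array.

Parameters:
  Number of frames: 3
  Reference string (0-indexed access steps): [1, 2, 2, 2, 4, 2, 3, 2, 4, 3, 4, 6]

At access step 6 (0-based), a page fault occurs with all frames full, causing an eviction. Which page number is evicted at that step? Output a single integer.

Answer: 1

Derivation:
Step 0: ref 1 -> FAULT, frames=[1,-,-]
Step 1: ref 2 -> FAULT, frames=[1,2,-]
Step 2: ref 2 -> HIT, frames=[1,2,-]
Step 3: ref 2 -> HIT, frames=[1,2,-]
Step 4: ref 4 -> FAULT, frames=[1,2,4]
Step 5: ref 2 -> HIT, frames=[1,2,4]
Step 6: ref 3 -> FAULT, evict 1, frames=[3,2,4]
At step 6: evicted page 1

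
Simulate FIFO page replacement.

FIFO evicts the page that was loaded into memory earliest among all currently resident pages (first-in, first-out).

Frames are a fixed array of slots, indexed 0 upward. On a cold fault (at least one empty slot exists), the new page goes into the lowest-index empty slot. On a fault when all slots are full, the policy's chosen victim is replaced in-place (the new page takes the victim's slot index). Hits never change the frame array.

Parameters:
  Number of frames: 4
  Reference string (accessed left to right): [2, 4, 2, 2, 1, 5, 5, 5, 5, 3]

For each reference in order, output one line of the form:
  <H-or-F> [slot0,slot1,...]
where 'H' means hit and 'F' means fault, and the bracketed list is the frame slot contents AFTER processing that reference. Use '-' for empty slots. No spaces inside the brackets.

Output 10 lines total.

F [2,-,-,-]
F [2,4,-,-]
H [2,4,-,-]
H [2,4,-,-]
F [2,4,1,-]
F [2,4,1,5]
H [2,4,1,5]
H [2,4,1,5]
H [2,4,1,5]
F [3,4,1,5]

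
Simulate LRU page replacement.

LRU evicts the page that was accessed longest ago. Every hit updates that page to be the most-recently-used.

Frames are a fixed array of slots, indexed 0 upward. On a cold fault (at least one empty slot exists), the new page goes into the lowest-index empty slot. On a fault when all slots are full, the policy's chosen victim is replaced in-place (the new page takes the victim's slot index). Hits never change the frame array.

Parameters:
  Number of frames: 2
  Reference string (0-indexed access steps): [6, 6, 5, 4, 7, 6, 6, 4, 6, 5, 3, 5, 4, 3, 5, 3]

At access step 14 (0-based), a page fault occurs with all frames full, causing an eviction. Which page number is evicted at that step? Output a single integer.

Step 0: ref 6 -> FAULT, frames=[6,-]
Step 1: ref 6 -> HIT, frames=[6,-]
Step 2: ref 5 -> FAULT, frames=[6,5]
Step 3: ref 4 -> FAULT, evict 6, frames=[4,5]
Step 4: ref 7 -> FAULT, evict 5, frames=[4,7]
Step 5: ref 6 -> FAULT, evict 4, frames=[6,7]
Step 6: ref 6 -> HIT, frames=[6,7]
Step 7: ref 4 -> FAULT, evict 7, frames=[6,4]
Step 8: ref 6 -> HIT, frames=[6,4]
Step 9: ref 5 -> FAULT, evict 4, frames=[6,5]
Step 10: ref 3 -> FAULT, evict 6, frames=[3,5]
Step 11: ref 5 -> HIT, frames=[3,5]
Step 12: ref 4 -> FAULT, evict 3, frames=[4,5]
Step 13: ref 3 -> FAULT, evict 5, frames=[4,3]
Step 14: ref 5 -> FAULT, evict 4, frames=[5,3]
At step 14: evicted page 4

Answer: 4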